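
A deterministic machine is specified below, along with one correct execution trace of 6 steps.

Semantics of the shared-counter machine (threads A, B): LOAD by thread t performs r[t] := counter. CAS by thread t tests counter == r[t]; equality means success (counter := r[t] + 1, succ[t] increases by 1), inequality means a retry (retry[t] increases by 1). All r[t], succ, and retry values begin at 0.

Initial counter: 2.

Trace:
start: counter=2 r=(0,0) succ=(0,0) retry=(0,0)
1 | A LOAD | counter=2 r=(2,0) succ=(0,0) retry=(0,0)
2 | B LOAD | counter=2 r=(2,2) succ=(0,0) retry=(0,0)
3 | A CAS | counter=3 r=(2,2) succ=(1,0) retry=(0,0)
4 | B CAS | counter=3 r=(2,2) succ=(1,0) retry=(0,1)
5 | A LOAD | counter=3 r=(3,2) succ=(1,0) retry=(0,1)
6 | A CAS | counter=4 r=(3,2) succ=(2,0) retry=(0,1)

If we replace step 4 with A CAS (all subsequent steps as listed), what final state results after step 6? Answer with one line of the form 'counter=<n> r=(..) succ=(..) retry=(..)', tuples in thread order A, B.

counter=4 r=(3,2) succ=(2,0) retry=(1,0)

(re-executing from step 4 with the substitution; state before step 4: counter=3 r=(2,2) succ=(1,0) retry=(0,0))
4 | A CAS | counter=3 r=(2,2) succ=(1,0) retry=(1,0)
5 | A LOAD | counter=3 r=(3,2) succ=(1,0) retry=(1,0)
6 | A CAS | counter=4 r=(3,2) succ=(2,0) retry=(1,0)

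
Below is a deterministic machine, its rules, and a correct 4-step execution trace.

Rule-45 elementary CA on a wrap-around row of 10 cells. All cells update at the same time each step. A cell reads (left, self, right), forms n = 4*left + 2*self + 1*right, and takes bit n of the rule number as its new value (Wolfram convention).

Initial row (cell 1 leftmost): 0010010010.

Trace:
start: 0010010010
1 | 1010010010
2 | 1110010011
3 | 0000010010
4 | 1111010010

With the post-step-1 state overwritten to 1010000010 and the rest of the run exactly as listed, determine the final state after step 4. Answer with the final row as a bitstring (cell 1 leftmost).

1101000100

state after step 1 := 1010000010
2 | 1110111011
3 | 0001100110
4 | 1101000100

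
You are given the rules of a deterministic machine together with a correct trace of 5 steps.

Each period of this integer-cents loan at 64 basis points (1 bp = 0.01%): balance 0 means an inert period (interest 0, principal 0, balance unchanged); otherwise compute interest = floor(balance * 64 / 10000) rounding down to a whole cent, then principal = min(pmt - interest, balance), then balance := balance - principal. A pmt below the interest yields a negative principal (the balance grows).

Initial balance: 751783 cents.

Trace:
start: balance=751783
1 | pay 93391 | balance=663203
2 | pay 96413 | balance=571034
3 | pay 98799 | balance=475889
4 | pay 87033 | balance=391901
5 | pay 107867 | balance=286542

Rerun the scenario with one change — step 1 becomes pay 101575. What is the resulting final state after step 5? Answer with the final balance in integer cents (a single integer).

278146

(re-executing from step 1 with the substitution; state before step 1: balance=751783)
1 | pay 101575 | balance=655019
2 | pay 96413 | balance=562798
3 | pay 98799 | balance=467600
4 | pay 87033 | balance=383559
5 | pay 107867 | balance=278146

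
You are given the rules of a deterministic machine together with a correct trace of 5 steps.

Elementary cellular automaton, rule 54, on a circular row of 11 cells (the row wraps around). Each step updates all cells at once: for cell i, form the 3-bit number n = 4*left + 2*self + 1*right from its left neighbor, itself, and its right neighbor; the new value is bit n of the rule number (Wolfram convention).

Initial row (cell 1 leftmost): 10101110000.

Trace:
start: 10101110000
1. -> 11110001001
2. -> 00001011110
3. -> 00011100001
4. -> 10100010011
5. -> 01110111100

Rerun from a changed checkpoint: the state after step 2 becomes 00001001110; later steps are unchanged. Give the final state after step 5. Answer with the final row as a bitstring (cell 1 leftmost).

01110011100

state after step 2 := 00001001110
3. -> 00011110001
4. -> 10100001011
5. -> 01110011100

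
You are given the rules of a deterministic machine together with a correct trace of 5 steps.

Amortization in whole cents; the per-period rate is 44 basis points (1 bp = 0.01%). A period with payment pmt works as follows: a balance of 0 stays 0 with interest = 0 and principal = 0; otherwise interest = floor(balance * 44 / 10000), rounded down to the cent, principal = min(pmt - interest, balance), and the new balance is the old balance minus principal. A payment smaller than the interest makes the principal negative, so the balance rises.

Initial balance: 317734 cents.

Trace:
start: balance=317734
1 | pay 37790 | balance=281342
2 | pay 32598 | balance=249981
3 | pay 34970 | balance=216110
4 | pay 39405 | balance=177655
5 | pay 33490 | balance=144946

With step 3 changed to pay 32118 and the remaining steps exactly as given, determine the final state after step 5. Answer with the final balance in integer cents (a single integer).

(re-executing from step 3 with the substitution; state before step 3: balance=249981)
3 | pay 32118 | balance=218962
4 | pay 39405 | balance=180520
5 | pay 33490 | balance=147824

147824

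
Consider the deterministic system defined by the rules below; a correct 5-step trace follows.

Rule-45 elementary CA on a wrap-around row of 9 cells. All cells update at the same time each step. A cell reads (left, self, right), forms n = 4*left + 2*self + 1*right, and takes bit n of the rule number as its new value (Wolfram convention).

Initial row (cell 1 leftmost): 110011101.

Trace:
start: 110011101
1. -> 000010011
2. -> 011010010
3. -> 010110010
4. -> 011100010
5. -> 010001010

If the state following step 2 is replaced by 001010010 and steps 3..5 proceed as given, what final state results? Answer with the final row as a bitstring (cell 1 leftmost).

000011010

state after step 2 := 001010010
3. -> 101110010
4. -> 111000011
5. -> 000011010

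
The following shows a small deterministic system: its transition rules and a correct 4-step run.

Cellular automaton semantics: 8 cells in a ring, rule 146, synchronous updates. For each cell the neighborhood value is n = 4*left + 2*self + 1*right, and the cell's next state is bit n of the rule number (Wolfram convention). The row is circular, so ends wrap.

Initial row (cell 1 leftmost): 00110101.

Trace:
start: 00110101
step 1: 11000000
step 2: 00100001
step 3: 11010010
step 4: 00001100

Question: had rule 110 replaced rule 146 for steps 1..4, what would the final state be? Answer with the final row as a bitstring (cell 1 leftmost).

11000111

(re-executing steps 1..4 under rule 110; state before step 1: 00110101)
step 1: 01111111
step 2: 11000001
step 3: 01000011
step 4: 11000111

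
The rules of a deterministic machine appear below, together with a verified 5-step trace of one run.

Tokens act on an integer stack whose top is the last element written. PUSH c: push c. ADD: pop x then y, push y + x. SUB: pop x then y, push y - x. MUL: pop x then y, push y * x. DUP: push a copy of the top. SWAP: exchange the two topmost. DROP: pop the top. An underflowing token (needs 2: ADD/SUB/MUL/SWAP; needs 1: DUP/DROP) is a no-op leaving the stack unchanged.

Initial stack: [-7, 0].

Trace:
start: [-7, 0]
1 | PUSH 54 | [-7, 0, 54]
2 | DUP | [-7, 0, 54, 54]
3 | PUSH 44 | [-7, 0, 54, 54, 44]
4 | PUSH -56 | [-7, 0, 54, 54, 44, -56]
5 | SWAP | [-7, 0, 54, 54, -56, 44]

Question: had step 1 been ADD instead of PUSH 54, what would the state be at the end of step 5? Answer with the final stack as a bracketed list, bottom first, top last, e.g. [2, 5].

(re-executing from step 1 with the substitution; state before step 1: [-7, 0])
1 | ADD | [-7]
2 | DUP | [-7, -7]
3 | PUSH 44 | [-7, -7, 44]
4 | PUSH -56 | [-7, -7, 44, -56]
5 | SWAP | [-7, -7, -56, 44]

[-7, -7, -56, 44]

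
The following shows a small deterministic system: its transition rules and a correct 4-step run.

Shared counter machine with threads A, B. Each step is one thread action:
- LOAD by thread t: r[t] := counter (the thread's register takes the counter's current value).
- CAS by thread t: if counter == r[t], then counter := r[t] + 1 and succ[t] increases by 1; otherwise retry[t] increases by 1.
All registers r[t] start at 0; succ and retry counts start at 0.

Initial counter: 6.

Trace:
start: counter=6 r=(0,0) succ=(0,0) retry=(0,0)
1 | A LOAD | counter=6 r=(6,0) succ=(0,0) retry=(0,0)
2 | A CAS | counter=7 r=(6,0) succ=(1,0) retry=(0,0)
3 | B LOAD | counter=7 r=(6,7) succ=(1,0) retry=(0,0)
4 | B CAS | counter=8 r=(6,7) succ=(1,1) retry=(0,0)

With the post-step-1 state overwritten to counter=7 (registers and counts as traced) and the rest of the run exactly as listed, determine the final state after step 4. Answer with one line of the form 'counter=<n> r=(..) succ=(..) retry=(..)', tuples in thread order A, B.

counter=8 r=(6,7) succ=(0,1) retry=(1,0)

state after step 1 := counter=7 r=(6,0) succ=(0,0) retry=(0,0)
2 | A CAS | counter=7 r=(6,0) succ=(0,0) retry=(1,0)
3 | B LOAD | counter=7 r=(6,7) succ=(0,0) retry=(1,0)
4 | B CAS | counter=8 r=(6,7) succ=(0,1) retry=(1,0)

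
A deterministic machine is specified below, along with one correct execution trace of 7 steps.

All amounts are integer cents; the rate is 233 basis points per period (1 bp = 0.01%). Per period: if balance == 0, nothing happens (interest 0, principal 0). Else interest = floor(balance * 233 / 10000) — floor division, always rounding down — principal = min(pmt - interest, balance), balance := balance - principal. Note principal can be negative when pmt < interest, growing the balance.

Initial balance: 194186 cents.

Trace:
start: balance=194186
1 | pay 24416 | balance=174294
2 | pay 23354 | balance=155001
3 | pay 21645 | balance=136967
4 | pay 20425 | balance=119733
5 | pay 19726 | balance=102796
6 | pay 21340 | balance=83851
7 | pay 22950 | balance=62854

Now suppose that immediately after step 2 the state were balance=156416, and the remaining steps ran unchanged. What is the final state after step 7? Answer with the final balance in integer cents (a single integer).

64442

state after step 2 := balance=156416
3 | pay 21645 | balance=138415
4 | pay 20425 | balance=121215
5 | pay 19726 | balance=104313
6 | pay 21340 | balance=85403
7 | pay 22950 | balance=64442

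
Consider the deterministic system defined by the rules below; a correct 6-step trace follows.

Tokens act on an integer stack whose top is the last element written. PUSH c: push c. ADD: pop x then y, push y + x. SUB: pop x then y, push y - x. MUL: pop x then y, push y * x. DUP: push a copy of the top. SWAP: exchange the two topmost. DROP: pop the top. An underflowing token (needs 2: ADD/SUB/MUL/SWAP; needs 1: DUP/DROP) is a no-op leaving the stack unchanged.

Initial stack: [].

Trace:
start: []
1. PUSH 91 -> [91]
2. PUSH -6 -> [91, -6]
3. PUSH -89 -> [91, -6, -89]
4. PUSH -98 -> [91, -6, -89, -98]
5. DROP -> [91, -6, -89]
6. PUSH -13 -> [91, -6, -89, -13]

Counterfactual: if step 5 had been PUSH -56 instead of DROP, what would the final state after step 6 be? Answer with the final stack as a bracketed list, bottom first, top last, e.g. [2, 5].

[91, -6, -89, -98, -56, -13]

(re-executing from step 5 with the substitution; state before step 5: [91, -6, -89, -98])
5. PUSH -56 -> [91, -6, -89, -98, -56]
6. PUSH -13 -> [91, -6, -89, -98, -56, -13]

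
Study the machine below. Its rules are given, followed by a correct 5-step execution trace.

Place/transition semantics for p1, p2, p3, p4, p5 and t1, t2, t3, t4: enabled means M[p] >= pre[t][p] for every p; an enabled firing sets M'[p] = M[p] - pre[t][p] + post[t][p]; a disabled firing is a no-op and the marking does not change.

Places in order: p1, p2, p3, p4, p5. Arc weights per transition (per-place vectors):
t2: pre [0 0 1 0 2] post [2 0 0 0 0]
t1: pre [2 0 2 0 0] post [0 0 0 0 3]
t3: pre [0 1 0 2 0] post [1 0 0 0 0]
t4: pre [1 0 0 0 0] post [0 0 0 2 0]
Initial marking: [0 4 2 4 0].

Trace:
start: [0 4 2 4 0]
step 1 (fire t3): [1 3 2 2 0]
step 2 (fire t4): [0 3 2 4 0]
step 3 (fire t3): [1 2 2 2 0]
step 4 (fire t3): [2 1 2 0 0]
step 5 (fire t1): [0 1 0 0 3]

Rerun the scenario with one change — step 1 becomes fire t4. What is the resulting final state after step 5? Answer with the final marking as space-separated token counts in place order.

(re-executing from step 1 with the substitution; state before step 1: [0 4 2 4 0])
step 1 (fire t4): [0 4 2 4 0]
step 2 (fire t4): [0 4 2 4 0]
step 3 (fire t3): [1 3 2 2 0]
step 4 (fire t3): [2 2 2 0 0]
step 5 (fire t1): [0 2 0 0 3]

0 2 0 0 3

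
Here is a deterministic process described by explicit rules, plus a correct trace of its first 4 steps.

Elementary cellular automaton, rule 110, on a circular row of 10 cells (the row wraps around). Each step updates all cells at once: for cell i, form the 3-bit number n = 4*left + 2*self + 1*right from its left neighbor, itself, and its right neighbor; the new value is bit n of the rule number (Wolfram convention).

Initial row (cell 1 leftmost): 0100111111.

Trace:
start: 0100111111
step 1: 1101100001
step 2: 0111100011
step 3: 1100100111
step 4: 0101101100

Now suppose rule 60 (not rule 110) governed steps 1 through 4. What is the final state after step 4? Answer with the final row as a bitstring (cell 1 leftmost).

1011101100

(re-executing steps 1..4 under rule 60; state before step 1: 0100111111)
step 1: 1110100000
step 2: 1001110000
step 3: 1101001000
step 4: 1011101100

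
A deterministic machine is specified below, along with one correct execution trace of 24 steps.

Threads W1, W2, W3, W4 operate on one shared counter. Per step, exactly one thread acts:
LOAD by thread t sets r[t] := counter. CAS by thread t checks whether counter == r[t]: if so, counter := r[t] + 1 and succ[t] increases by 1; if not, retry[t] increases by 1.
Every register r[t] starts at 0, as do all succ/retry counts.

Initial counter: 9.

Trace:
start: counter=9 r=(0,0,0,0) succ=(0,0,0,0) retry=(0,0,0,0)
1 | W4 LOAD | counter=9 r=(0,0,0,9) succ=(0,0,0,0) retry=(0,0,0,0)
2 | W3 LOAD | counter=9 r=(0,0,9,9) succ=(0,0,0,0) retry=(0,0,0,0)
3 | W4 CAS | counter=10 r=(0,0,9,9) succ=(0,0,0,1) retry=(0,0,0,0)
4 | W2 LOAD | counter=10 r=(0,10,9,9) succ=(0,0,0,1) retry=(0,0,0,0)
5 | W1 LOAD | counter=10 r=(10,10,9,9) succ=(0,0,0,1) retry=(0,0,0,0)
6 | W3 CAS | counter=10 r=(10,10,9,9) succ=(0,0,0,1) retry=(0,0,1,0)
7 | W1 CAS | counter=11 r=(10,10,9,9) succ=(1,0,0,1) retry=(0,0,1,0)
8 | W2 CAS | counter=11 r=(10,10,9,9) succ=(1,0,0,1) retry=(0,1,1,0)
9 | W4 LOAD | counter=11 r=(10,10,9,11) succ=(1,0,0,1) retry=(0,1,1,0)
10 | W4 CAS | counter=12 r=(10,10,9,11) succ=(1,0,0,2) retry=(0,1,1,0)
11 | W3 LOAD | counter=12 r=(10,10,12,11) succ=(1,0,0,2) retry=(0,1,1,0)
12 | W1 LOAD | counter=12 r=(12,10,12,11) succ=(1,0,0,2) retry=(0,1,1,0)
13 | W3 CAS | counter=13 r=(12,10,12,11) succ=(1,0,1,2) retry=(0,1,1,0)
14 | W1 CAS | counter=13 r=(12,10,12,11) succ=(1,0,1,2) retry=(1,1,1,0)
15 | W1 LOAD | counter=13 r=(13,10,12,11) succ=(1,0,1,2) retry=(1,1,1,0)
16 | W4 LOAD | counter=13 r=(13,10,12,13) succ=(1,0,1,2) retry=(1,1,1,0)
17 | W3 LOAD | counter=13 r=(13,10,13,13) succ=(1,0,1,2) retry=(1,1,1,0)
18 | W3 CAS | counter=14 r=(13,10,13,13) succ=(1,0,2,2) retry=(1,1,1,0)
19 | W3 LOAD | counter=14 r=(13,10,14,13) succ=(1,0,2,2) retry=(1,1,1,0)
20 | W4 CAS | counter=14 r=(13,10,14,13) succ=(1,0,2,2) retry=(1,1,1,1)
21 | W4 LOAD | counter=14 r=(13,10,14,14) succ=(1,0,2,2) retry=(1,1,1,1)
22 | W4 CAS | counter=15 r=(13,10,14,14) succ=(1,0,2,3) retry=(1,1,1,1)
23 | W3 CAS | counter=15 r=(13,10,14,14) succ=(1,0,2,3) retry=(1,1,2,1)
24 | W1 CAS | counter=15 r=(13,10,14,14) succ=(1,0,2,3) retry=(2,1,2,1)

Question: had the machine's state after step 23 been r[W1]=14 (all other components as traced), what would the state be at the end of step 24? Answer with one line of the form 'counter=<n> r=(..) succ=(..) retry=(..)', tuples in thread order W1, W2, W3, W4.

counter=15 r=(14,10,14,14) succ=(1,0,2,3) retry=(2,1,2,1)

state after step 23 := counter=15 r=(14,10,14,14) succ=(1,0,2,3) retry=(1,1,2,1)
24 | W1 CAS | counter=15 r=(14,10,14,14) succ=(1,0,2,3) retry=(2,1,2,1)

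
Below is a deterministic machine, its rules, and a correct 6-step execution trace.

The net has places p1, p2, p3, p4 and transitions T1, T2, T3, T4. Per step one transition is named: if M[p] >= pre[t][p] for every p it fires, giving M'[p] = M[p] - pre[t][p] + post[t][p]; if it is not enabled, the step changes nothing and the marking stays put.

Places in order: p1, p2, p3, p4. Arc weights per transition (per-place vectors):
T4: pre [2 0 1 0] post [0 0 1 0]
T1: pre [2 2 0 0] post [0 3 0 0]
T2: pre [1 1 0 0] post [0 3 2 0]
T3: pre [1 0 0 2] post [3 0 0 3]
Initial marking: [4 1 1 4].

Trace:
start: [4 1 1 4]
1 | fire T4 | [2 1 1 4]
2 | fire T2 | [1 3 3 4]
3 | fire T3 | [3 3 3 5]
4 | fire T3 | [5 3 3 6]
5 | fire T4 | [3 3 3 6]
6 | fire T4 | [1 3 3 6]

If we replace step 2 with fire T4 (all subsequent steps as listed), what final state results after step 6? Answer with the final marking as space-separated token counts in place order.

0 1 1 4

(re-executing from step 2 with the substitution; state before step 2: [2 1 1 4])
2 | fire T4 | [0 1 1 4]
3 | fire T3 | [0 1 1 4]
4 | fire T3 | [0 1 1 4]
5 | fire T4 | [0 1 1 4]
6 | fire T4 | [0 1 1 4]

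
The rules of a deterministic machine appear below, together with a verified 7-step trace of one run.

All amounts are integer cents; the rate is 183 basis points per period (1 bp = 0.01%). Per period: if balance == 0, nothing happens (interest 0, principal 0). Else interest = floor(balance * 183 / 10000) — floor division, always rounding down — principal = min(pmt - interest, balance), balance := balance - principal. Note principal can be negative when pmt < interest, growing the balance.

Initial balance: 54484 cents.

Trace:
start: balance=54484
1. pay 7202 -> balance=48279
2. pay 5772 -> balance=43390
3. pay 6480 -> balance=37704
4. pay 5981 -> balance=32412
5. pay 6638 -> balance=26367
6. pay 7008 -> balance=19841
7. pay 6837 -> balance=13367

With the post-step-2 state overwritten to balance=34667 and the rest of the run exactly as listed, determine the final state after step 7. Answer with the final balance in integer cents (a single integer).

3815

state after step 2 := balance=34667
3. pay 6480 -> balance=28821
4. pay 5981 -> balance=23367
5. pay 6638 -> balance=17156
6. pay 7008 -> balance=10461
7. pay 6837 -> balance=3815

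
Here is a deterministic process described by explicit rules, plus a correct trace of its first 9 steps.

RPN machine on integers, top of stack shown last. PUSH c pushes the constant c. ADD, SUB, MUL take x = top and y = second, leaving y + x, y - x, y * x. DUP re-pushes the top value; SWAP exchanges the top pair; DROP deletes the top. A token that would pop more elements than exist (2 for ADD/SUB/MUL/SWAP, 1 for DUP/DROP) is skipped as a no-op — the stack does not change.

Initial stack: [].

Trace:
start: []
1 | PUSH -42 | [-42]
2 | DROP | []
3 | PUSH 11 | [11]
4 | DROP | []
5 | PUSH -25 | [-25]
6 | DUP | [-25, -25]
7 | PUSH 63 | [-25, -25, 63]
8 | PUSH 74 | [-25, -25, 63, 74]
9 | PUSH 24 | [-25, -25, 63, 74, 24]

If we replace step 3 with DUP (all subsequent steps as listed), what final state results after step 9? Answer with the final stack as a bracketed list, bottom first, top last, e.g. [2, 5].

[-25, -25, 63, 74, 24]

(re-executing from step 3 with the substitution; state before step 3: [])
3 | DUP | []
4 | DROP | []
5 | PUSH -25 | [-25]
6 | DUP | [-25, -25]
7 | PUSH 63 | [-25, -25, 63]
8 | PUSH 74 | [-25, -25, 63, 74]
9 | PUSH 24 | [-25, -25, 63, 74, 24]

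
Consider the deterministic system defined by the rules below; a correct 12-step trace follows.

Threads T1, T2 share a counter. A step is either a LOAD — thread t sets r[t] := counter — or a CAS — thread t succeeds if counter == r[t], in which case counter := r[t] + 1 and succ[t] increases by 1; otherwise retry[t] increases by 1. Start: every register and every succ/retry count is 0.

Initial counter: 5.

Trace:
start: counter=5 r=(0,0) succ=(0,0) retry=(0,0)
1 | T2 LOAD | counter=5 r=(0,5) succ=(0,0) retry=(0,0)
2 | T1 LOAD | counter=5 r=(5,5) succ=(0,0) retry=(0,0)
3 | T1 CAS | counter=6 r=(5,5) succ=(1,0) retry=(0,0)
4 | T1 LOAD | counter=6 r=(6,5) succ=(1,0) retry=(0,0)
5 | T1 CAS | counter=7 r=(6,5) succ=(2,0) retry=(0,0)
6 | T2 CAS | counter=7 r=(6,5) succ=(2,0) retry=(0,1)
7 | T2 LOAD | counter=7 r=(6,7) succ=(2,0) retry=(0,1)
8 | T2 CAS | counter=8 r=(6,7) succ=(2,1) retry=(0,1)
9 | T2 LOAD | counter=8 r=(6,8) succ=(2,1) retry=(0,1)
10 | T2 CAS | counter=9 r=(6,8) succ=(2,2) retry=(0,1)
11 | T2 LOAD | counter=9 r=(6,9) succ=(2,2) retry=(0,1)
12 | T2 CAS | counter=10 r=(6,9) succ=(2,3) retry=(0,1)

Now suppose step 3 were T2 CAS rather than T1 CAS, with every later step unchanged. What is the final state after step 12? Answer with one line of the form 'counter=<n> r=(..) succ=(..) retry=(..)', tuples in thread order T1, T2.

counter=10 r=(6,9) succ=(1,4) retry=(0,1)

(re-executing from step 3 with the substitution; state before step 3: counter=5 r=(5,5) succ=(0,0) retry=(0,0))
3 | T2 CAS | counter=6 r=(5,5) succ=(0,1) retry=(0,0)
4 | T1 LOAD | counter=6 r=(6,5) succ=(0,1) retry=(0,0)
5 | T1 CAS | counter=7 r=(6,5) succ=(1,1) retry=(0,0)
6 | T2 CAS | counter=7 r=(6,5) succ=(1,1) retry=(0,1)
7 | T2 LOAD | counter=7 r=(6,7) succ=(1,1) retry=(0,1)
8 | T2 CAS | counter=8 r=(6,7) succ=(1,2) retry=(0,1)
9 | T2 LOAD | counter=8 r=(6,8) succ=(1,2) retry=(0,1)
10 | T2 CAS | counter=9 r=(6,8) succ=(1,3) retry=(0,1)
11 | T2 LOAD | counter=9 r=(6,9) succ=(1,3) retry=(0,1)
12 | T2 CAS | counter=10 r=(6,9) succ=(1,4) retry=(0,1)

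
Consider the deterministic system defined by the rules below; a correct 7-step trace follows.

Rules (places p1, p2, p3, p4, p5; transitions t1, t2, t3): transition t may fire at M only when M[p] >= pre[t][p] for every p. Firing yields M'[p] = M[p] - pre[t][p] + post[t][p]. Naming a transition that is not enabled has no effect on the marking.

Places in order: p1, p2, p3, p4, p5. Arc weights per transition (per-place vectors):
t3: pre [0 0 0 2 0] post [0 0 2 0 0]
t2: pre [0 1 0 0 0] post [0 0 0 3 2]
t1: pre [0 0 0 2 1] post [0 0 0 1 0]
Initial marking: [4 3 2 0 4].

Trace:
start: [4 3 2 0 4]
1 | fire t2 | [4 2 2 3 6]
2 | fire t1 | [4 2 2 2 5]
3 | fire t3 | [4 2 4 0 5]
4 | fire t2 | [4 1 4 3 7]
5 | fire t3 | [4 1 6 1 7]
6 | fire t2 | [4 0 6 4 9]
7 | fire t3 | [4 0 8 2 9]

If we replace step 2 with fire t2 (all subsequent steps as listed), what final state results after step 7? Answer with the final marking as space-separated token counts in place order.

4 0 8 3 10

(re-executing from step 2 with the substitution; state before step 2: [4 2 2 3 6])
2 | fire t2 | [4 1 2 6 8]
3 | fire t3 | [4 1 4 4 8]
4 | fire t2 | [4 0 4 7 10]
5 | fire t3 | [4 0 6 5 10]
6 | fire t2 | [4 0 6 5 10]
7 | fire t3 | [4 0 8 3 10]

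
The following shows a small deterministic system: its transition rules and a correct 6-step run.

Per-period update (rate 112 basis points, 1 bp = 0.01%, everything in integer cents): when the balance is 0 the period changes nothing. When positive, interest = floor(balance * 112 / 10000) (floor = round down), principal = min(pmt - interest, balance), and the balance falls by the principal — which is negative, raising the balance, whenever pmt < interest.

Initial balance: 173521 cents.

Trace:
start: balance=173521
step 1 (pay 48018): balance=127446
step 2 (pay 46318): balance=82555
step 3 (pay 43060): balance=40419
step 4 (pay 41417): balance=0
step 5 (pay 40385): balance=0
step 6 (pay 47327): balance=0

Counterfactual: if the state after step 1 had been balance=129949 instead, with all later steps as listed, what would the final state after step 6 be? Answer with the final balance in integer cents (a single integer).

0

state after step 1 := balance=129949
step 2 (pay 46318): balance=85086
step 3 (pay 43060): balance=42978
step 4 (pay 41417): balance=2042
step 5 (pay 40385): balance=0
step 6 (pay 47327): balance=0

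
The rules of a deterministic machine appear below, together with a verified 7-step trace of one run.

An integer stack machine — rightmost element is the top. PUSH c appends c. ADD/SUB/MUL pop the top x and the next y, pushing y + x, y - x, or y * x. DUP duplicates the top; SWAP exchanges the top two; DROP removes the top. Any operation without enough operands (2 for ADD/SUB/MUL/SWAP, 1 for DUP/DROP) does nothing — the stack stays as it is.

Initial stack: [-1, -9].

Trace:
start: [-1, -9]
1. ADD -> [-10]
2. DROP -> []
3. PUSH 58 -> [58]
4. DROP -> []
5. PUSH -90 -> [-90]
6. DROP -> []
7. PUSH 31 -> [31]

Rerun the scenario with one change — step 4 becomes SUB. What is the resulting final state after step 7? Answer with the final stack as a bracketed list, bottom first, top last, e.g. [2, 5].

[58, 31]

(re-executing from step 4 with the substitution; state before step 4: [58])
4. SUB -> [58]
5. PUSH -90 -> [58, -90]
6. DROP -> [58]
7. PUSH 31 -> [58, 31]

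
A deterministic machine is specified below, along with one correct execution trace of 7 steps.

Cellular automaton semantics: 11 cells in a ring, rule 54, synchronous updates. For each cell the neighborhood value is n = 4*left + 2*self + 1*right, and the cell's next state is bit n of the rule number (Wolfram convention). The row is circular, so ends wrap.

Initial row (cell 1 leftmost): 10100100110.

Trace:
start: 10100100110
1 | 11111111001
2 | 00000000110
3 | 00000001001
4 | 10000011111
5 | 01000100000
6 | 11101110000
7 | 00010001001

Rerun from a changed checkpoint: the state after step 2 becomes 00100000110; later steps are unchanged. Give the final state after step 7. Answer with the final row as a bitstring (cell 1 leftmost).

00010111001

state after step 2 := 00100000110
3 | 01110001001
4 | 10001011111
5 | 01011100000
6 | 11100010000
7 | 00010111001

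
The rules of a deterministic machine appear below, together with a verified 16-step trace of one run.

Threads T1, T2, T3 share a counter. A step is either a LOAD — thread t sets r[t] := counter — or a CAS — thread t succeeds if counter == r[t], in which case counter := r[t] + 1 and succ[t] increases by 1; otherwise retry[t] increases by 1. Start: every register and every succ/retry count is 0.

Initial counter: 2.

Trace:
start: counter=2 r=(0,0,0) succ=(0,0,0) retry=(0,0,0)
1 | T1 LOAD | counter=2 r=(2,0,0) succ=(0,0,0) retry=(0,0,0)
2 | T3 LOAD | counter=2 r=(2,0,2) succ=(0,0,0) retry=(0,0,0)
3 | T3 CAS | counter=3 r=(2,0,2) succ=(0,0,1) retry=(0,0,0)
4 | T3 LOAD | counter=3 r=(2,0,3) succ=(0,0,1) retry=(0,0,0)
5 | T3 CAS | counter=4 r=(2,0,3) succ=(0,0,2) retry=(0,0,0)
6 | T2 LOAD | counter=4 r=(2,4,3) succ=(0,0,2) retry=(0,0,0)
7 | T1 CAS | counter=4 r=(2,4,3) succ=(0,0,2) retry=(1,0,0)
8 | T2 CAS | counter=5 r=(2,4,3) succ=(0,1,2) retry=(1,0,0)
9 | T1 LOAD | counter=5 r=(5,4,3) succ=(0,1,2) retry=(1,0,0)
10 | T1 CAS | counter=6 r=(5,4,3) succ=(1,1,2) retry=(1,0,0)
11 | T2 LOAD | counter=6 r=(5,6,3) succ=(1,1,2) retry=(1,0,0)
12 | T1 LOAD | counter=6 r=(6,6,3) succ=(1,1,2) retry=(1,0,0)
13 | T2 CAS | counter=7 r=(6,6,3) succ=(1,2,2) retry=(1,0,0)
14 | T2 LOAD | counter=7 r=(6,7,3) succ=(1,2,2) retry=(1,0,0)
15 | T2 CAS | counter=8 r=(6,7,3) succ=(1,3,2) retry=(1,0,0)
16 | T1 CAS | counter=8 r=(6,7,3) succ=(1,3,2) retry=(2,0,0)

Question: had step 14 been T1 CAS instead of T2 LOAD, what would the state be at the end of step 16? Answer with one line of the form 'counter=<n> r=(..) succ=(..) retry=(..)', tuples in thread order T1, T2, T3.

counter=7 r=(6,6,3) succ=(1,2,2) retry=(3,1,0)

(re-executing from step 14 with the substitution; state before step 14: counter=7 r=(6,6,3) succ=(1,2,2) retry=(1,0,0))
14 | T1 CAS | counter=7 r=(6,6,3) succ=(1,2,2) retry=(2,0,0)
15 | T2 CAS | counter=7 r=(6,6,3) succ=(1,2,2) retry=(2,1,0)
16 | T1 CAS | counter=7 r=(6,6,3) succ=(1,2,2) retry=(3,1,0)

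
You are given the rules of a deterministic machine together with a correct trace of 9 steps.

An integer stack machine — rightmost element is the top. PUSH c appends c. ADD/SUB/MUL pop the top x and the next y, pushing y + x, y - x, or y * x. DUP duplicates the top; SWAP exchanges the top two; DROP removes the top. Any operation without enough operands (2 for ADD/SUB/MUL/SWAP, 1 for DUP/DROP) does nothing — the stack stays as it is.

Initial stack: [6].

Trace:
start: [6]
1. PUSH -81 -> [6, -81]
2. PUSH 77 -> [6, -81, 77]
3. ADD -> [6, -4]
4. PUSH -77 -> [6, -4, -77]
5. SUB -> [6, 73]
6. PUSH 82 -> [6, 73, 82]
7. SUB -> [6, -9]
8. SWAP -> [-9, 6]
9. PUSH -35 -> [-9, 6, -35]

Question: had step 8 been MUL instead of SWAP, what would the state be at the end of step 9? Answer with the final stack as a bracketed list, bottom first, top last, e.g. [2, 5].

(re-executing from step 8 with the substitution; state before step 8: [6, -9])
8. MUL -> [-54]
9. PUSH -35 -> [-54, -35]

[-54, -35]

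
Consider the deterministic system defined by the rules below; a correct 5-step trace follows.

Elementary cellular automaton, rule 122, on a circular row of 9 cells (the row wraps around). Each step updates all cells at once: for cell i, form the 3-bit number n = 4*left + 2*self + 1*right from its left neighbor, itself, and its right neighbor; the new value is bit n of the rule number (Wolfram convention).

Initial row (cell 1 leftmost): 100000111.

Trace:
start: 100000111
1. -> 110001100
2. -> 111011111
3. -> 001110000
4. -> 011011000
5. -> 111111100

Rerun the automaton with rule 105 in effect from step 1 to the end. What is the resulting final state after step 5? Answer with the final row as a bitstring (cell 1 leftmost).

(re-executing steps 1..5 under rule 105; state before step 1: 100000111)
1. -> 101110100
2. -> 011011000
3. -> 011111011
4. -> 110001111
5. -> 010101000

010101000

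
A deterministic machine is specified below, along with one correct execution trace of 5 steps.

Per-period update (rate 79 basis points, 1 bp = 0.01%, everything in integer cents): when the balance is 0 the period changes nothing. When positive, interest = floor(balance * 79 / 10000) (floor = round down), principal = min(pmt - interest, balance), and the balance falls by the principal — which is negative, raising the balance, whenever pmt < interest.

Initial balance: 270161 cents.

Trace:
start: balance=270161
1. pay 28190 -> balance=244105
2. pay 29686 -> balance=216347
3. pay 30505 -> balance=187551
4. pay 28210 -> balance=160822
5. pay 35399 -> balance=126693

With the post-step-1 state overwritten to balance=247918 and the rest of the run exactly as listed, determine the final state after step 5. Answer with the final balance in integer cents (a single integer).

state after step 1 := balance=247918
2. pay 29686 -> balance=220190
3. pay 30505 -> balance=191424
4. pay 28210 -> balance=164726
5. pay 35399 -> balance=130628

130628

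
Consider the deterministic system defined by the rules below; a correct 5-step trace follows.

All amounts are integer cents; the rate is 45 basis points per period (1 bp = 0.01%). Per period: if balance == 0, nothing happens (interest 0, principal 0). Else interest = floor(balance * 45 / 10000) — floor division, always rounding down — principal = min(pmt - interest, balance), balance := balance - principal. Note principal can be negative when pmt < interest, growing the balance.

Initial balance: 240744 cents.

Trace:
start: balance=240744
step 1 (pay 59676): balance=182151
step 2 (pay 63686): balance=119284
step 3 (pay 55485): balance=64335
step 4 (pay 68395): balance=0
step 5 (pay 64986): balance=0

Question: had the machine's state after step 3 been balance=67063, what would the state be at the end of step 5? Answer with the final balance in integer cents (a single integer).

state after step 3 := balance=67063
step 4 (pay 68395): balance=0
step 5 (pay 64986): balance=0

0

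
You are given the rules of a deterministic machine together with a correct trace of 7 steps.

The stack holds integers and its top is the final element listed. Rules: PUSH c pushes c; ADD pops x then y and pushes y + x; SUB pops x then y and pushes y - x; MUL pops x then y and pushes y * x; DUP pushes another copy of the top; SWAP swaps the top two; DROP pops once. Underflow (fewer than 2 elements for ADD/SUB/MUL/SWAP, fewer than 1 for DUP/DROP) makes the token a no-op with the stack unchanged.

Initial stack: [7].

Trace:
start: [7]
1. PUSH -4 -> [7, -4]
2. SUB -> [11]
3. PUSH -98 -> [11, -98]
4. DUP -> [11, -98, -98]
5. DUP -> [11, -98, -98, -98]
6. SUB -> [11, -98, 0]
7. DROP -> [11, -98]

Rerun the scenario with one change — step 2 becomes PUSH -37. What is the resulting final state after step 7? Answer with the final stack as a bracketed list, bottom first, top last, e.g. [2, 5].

[7, -4, -37, -98]

(re-executing from step 2 with the substitution; state before step 2: [7, -4])
2. PUSH -37 -> [7, -4, -37]
3. PUSH -98 -> [7, -4, -37, -98]
4. DUP -> [7, -4, -37, -98, -98]
5. DUP -> [7, -4, -37, -98, -98, -98]
6. SUB -> [7, -4, -37, -98, 0]
7. DROP -> [7, -4, -37, -98]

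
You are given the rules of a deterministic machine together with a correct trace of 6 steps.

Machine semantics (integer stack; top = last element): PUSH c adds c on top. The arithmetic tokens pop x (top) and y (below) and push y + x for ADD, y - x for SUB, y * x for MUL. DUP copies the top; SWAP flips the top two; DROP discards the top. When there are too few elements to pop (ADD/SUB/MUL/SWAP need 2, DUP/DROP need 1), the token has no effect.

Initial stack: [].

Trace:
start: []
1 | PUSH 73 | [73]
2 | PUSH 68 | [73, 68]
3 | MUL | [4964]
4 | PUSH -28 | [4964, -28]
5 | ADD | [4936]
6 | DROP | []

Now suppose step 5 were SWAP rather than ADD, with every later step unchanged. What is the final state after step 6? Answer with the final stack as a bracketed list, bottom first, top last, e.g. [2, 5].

[-28]

(re-executing from step 5 with the substitution; state before step 5: [4964, -28])
5 | SWAP | [-28, 4964]
6 | DROP | [-28]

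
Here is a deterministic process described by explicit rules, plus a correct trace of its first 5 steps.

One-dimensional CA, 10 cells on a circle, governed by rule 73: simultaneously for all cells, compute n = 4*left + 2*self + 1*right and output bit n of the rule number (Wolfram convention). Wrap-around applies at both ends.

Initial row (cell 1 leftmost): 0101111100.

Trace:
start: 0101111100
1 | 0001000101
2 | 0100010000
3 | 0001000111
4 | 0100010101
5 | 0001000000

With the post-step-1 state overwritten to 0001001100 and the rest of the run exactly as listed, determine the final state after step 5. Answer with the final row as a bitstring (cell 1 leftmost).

1101101101

state after step 1 := 0001001100
2 | 1100001101
3 | 0101101101
4 | 0001101100
5 | 1101101101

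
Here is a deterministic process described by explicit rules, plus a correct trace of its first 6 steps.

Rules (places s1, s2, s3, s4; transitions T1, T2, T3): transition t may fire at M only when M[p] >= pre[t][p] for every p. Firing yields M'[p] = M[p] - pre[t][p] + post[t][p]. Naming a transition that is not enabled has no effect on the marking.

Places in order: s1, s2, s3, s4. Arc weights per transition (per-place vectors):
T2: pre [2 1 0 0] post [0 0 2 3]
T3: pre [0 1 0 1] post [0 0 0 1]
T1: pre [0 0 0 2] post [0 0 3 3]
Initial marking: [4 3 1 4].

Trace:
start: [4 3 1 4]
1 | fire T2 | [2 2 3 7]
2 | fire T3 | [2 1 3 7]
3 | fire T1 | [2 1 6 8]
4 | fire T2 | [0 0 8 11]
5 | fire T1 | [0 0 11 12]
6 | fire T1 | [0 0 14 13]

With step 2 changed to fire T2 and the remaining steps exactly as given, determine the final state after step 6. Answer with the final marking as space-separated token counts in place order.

(re-executing from step 2 with the substitution; state before step 2: [2 2 3 7])
2 | fire T2 | [0 1 5 10]
3 | fire T1 | [0 1 8 11]
4 | fire T2 | [0 1 8 11]
5 | fire T1 | [0 1 11 12]
6 | fire T1 | [0 1 14 13]

0 1 14 13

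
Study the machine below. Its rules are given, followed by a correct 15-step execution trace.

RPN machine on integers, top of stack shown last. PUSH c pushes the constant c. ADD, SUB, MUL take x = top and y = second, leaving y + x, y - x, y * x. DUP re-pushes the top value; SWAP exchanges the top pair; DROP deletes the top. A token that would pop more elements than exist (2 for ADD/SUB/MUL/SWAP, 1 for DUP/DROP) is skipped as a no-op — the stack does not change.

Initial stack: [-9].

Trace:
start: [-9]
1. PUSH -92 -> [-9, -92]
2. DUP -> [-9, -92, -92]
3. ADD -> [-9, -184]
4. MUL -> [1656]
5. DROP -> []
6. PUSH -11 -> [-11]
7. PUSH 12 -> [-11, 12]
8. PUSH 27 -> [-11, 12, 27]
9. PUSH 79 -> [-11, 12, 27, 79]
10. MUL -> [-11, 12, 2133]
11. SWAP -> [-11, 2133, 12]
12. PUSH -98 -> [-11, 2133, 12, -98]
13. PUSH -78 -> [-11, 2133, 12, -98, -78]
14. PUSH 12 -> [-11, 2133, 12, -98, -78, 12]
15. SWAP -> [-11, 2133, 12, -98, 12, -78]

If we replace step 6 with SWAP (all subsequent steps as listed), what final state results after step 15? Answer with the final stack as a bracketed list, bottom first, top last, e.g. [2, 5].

[2133, 12, -98, 12, -78]

(re-executing from step 6 with the substitution; state before step 6: [])
6. SWAP -> []
7. PUSH 12 -> [12]
8. PUSH 27 -> [12, 27]
9. PUSH 79 -> [12, 27, 79]
10. MUL -> [12, 2133]
11. SWAP -> [2133, 12]
12. PUSH -98 -> [2133, 12, -98]
13. PUSH -78 -> [2133, 12, -98, -78]
14. PUSH 12 -> [2133, 12, -98, -78, 12]
15. SWAP -> [2133, 12, -98, 12, -78]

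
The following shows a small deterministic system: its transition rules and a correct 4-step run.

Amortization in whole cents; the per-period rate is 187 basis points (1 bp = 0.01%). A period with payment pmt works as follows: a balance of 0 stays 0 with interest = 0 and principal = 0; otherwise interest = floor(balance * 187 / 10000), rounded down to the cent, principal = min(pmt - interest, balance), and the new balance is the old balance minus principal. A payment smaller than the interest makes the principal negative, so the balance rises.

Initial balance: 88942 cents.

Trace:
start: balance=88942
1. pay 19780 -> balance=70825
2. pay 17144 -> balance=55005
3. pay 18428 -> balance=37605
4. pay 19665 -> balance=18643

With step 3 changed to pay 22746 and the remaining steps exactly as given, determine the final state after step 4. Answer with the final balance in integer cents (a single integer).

(re-executing from step 3 with the substitution; state before step 3: balance=55005)
3. pay 22746 -> balance=33287
4. pay 19665 -> balance=14244

14244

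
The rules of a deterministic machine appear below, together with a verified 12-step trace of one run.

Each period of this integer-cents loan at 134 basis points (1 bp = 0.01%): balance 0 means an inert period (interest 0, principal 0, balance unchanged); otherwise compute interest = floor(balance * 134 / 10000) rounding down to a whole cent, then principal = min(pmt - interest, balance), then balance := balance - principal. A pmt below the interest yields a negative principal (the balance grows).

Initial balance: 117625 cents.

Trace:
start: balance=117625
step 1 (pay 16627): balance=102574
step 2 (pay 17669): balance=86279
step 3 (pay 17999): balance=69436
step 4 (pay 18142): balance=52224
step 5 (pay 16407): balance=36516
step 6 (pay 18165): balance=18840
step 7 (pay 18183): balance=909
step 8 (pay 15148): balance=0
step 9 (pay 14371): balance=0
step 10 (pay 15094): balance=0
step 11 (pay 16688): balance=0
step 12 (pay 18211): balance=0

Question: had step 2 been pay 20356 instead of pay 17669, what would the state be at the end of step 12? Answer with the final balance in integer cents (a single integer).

(re-executing from step 2 with the substitution; state before step 2: balance=102574)
step 2 (pay 20356): balance=83592
step 3 (pay 17999): balance=66713
step 4 (pay 18142): balance=49464
step 5 (pay 16407): balance=33719
step 6 (pay 18165): balance=16005
step 7 (pay 18183): balance=0
step 8 (pay 15148): balance=0
step 9 (pay 14371): balance=0
step 10 (pay 15094): balance=0
step 11 (pay 16688): balance=0
step 12 (pay 18211): balance=0

0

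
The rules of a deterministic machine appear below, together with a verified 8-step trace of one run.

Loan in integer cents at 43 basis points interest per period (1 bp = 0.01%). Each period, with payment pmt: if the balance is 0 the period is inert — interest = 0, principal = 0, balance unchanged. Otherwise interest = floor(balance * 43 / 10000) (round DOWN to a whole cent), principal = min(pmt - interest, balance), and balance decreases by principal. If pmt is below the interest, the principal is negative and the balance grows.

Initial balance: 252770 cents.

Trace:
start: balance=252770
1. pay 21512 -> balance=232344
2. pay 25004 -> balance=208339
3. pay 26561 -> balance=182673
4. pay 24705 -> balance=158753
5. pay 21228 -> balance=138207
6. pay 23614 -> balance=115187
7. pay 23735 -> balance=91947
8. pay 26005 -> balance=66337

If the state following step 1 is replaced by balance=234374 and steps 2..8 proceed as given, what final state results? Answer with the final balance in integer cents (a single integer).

68429

state after step 1 := balance=234374
2. pay 25004 -> balance=210377
3. pay 26561 -> balance=184720
4. pay 24705 -> balance=160809
5. pay 21228 -> balance=140272
6. pay 23614 -> balance=117261
7. pay 23735 -> balance=94030
8. pay 26005 -> balance=68429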